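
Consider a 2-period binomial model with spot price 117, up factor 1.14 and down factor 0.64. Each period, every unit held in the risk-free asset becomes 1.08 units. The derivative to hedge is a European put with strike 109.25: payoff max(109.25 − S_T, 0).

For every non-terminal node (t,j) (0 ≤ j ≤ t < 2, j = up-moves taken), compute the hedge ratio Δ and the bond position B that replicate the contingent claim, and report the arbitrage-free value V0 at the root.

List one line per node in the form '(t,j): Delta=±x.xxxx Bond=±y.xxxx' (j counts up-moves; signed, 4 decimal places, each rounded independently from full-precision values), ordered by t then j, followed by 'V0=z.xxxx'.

(0,0): Delta=-0.4038 Bond=52.3289
(1,0): Delta=-1.0000 Bond=101.1574
(1,1): Delta=-0.3582 Bond=50.4277
V0=5.0823

Since d<R<u, set p* = (R−d)/(u−d) = 0.8800; price each node as the discounted p*-expectation of its children.
Terminal values V(2,·): V(2,0)=61.3268, V(2,1)=23.8868, V(2,2)=0.0000
(1,0): S=74.8800. Δ = (V_up−V_dn)/(S_up−S_dn) = (23.8868−61.3268)/(85.3632−47.9232) = -1.0000. V = [p*·23.8868 + (1−p*)·61.3268]/1.08 = 26.2774. B = V − Δ·S = 101.1574.
(1,1): S=133.3800. Δ = (V_up−V_dn)/(S_up−S_dn) = (0.0000−23.8868)/(152.0532−85.3632) = -0.3582. V = [p*·0.0000 + (1−p*)·23.8868]/1.08 = 2.6541. B = V − Δ·S = 50.4277.
(0,0): S=117.0000. Δ = (V_up−V_dn)/(S_up−S_dn) = (2.6541−26.2774)/(133.3800−74.8800) = -0.4038. V = [p*·2.6541 + (1−p*)·26.2774]/1.08 = 5.0823. B = V − Δ·S = 52.3289.
Check: Δ(0,0)·S0 + B(0,0) = 5.0823 = V0.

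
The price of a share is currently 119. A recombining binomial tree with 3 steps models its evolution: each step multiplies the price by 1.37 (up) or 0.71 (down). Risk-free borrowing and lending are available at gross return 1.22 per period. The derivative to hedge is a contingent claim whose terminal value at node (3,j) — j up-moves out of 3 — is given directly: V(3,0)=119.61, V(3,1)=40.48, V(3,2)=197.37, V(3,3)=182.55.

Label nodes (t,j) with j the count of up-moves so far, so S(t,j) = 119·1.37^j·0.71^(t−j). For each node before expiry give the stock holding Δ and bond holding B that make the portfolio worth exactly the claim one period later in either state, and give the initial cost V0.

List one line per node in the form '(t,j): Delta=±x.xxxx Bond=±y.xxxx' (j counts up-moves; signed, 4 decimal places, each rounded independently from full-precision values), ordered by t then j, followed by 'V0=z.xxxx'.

No-arbitrage ⇒ martingale measure with p* = (R−d)/(u−d) = 0.7727.
Payoff layer (t=3): V(3,0)=119.6100, V(3,1)=40.4800, V(3,2)=197.3700, V(3,3)=182.5500
Node (2,0) S=59.9879: V=(p*·40.4800+(1−p*)·119.6100)/1.22=47.9214; Δ=(40.4800−119.6100)/(82.1834−42.5914)=-1.9986; B=V−Δ·S=167.8153
Node (2,1) S=115.7513: V=(p*·197.3700+(1−p*)·40.4800)/1.22=132.5518; Δ=(197.3700−40.4800)/(158.5793−82.1834)=2.0536; B=V−Δ·S=-105.1603
Node (2,2) S=223.3511: V=(p*·182.5500+(1−p*)·197.3700)/1.22=152.3920; Δ=(182.5500−197.3700)/(305.9910−158.5793)=-0.1005; B=V−Δ·S=174.8465
Node (1,0) S=84.4900: V=(p*·132.5518+(1−p*)·47.9214)/1.22=92.8833; Δ=(132.5518−47.9214)/(115.7513−59.9879)=1.5177; B=V−Δ·S=-35.3446
Node (1,1) S=163.0300: V=(p*·152.3920+(1−p*)·132.5518)/1.22=121.2154; Δ=(152.3920−132.5518)/(223.3511−115.7513)=0.1844; B=V−Δ·S=91.1546
Node (0,0) S=119.0000: V=(p*·121.2154+(1−p*)·92.8833)/1.22=94.0789; Δ=(121.2154−92.8833)/(163.0300−84.4900)=0.3607; B=V−Δ·S=51.1514
Root portfolio cost Δ·119+B reproduces V0=94.0789.

(0,0): Delta=0.3607 Bond=51.1514
(1,0): Delta=1.5177 Bond=-35.3446
(1,1): Delta=0.1844 Bond=91.1546
(2,0): Delta=-1.9986 Bond=167.8153
(2,1): Delta=2.0536 Bond=-105.1603
(2,2): Delta=-0.1005 Bond=174.8465
V0=94.0789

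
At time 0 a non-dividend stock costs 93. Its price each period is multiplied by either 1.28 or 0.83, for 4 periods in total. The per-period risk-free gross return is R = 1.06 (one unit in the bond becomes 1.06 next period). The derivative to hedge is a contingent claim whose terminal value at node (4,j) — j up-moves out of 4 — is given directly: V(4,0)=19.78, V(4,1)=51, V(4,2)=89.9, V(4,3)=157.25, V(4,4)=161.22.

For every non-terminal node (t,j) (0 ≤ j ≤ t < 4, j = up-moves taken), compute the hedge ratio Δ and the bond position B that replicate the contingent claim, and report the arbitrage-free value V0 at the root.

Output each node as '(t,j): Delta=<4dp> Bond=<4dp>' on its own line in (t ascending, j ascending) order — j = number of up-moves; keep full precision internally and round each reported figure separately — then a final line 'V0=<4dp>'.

(0,0): Delta=0.8876 Bond=-4.0825
(1,0): Delta=1.1401 Bond=-23.8211
(1,1): Delta=0.7309 Bond=14.3187
(2,0): Delta=1.1500 Bond=-25.8871
(2,1): Delta=1.1339 Bond=-24.6413
(2,2): Delta=0.4809 Bond=53.2657
(3,0): Delta=1.3047 Bond=-35.6637
(3,1): Delta=1.0541 Bond=-19.5744
(3,2): Delta=1.1834 Bond=-32.3805
(3,3): Delta=0.0452 Bond=141.4411
V0=78.4599

Risk-neutral probability p* = (R−d)/(u−d) = (1.06−0.83)/(1.28−0.83) = 0.5111.
Terminal values V(4,·): V(4,0)=19.7800, V(4,1)=51.0000, V(4,2)=89.9000, V(4,3)=157.2500, V(4,4)=161.2200
(3,0): S=53.1762. Δ = (V_up−V_dn)/(S_up−S_dn) = (51.0000−19.7800)/(68.0655−44.1362) = 1.3047. V = [p*·51.0000 + (1−p*)·19.7800]/1.06 = 33.7140. B = V − Δ·S = -35.6637.
(3,1): S=82.0067. Δ = (V_up−V_dn)/(S_up−S_dn) = (89.9000−51.0000)/(104.9685−68.0655) = 1.0541. V = [p*·89.9000 + (1−p*)·51.0000]/1.06 = 66.8700. B = V − Δ·S = -19.5744.
(3,2): S=126.4681. Δ = (V_up−V_dn)/(S_up−S_dn) = (157.2500−89.9000)/(161.8792−104.9685) = 1.1834. V = [p*·157.2500 + (1−p*)·89.9000]/1.06 = 117.2862. B = V − Δ·S = -32.3805.
(3,3): S=195.0351. Δ = (V_up−V_dn)/(S_up−S_dn) = (161.2200−157.2500)/(249.6450−161.8792) = 0.0452. V = [p*·161.2200 + (1−p*)·157.2500]/1.06 = 150.2633. B = V − Δ·S = 141.4411.
(2,0): S=64.0677. Δ = (V_up−V_dn)/(S_up−S_dn) = (66.8700−33.7140)/(82.0067−53.1762) = 1.1500. V = [p*·66.8700 + (1−p*)·33.7140]/1.06 = 47.7929. B = V − Δ·S = -25.8871.
(2,1): S=98.8032. Δ = (V_up−V_dn)/(S_up−S_dn) = (117.2862−66.8700)/(126.4681−82.0067) = 1.1339. V = [p*·117.2862 + (1−p*)·66.8700]/1.06 = 87.3946. B = V − Δ·S = -24.6413.
(2,2): S=152.3712. Δ = (V_up−V_dn)/(S_up−S_dn) = (150.2633−117.2862)/(195.0351−126.4681) = 0.4809. V = [p*·150.2633 + (1−p*)·117.2862]/1.06 = 126.5483. B = V − Δ·S = 53.2657.
(1,0): S=77.1900. Δ = (V_up−V_dn)/(S_up−S_dn) = (87.3946−47.7929)/(98.8032−64.0677) = 1.1401. V = [p*·87.3946 + (1−p*)·47.7929]/1.06 = 64.1828. B = V − Δ·S = -23.8211.
(1,1): S=119.0400. Δ = (V_up−V_dn)/(S_up−S_dn) = (126.5483−87.3946)/(152.3712−98.8032) = 0.7309. V = [p*·126.5483 + (1−p*)·87.3946]/1.06 = 101.3269. B = V − Δ·S = 14.3187.
(0,0): S=93.0000. Δ = (V_up−V_dn)/(S_up−S_dn) = (101.3269−64.1828)/(119.0400−77.1900) = 0.8876. V = [p*·101.3269 + (1−p*)·64.1828]/1.06 = 78.4599. B = V − Δ·S = -4.0825.
Check: Δ(0,0)·S0 + B(0,0) = 78.4599 = V0.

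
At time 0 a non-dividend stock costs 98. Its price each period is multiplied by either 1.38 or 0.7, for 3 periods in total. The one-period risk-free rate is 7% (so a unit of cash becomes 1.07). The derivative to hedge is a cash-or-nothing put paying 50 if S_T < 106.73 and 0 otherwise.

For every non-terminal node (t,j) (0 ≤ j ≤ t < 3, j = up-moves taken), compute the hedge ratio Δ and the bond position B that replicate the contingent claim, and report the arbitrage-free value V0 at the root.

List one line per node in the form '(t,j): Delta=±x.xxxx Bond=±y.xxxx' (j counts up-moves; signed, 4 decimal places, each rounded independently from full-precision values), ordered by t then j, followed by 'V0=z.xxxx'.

(0,0): Delta=-0.3251 Bond=49.5752
(1,0): Delta=-0.5451 Bond=68.1335
(1,1): Delta=-0.2316 Bond=40.4041
(2,0): Delta=0.0000 Bond=46.7290
(2,1): Delta=-0.7767 Bond=94.8323
(2,2): Delta=0.0000 Bond=0.0000
V0=17.7135

Since d<R<u, set p* = (R−d)/(u−d) = 0.5441; price each node as the discounted p*-expectation of its children.
Payoff layer (t=3): V(3,0)=50.0000, V(3,1)=50.0000, V(3,2)=0.0000, V(3,3)=0.0000
Node (2,0) S=48.0200: V=(p*·50.0000+(1−p*)·50.0000)/1.07=46.7290; Δ=(50.0000−50.0000)/(66.2676−33.6140)=0.0000; B=V−Δ·S=46.7290
Node (2,1) S=94.6680: V=(p*·0.0000+(1−p*)·50.0000)/1.07=21.3029; Δ=(0.0000−50.0000)/(130.6418−66.2676)=-0.7767; B=V−Δ·S=94.8323
Node (2,2) S=186.6312: V=(p*·0.0000+(1−p*)·0.0000)/1.07=0.0000; Δ=(0.0000−0.0000)/(257.5511−130.6418)=0.0000; B=V−Δ·S=0.0000
Node (1,0) S=68.6000: V=(p*·21.3029+(1−p*)·46.7290)/1.07=30.7422; Δ=(21.3029−46.7290)/(94.6680−48.0200)=-0.5451; B=V−Δ·S=68.1335
Node (1,1) S=135.2400: V=(p*·0.0000+(1−p*)·21.3029)/1.07=9.0763; Δ=(0.0000−21.3029)/(186.6312−94.6680)=-0.2316; B=V−Δ·S=40.4041
Node (0,0) S=98.0000: V=(p*·9.0763+(1−p*)·30.7422)/1.07=17.7135; Δ=(9.0763−30.7422)/(135.2400−68.6000)=-0.3251; B=V−Δ·S=49.5752
Root portfolio cost Δ·98+B reproduces V0=17.7135.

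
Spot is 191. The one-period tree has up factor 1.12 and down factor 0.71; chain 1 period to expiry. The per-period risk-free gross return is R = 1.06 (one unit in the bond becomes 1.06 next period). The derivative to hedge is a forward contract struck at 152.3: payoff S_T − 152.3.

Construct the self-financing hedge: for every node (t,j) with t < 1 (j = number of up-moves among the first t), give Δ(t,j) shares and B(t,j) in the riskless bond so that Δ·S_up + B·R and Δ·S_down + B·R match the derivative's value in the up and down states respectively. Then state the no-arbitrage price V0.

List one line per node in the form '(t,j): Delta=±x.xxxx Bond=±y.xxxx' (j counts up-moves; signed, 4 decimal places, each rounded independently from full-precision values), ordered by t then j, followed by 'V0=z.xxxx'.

(0,0): Delta=1.0000 Bond=-143.6792
V0=47.3208

The replicating-portfolio and risk-neutral prices coincide; use p* = (1.06−0.71)/(1.12−0.71) = 0.8537 for the latter.
Terminal payoffs: V(1,0)=-16.6900, V(1,1)=61.6200
(0,0): S=191.0000. Δ = (V_up−V_dn)/(S_up−S_dn) = (61.6200−-16.6900)/(213.9200−135.6100) = 1.0000. V = [p*·61.6200 + (1−p*)·-16.6900]/1.06 = 47.3208. B = V − Δ·S = -143.6792.
Check: Δ(0,0)·S0 + B(0,0) = 47.3208 = V0.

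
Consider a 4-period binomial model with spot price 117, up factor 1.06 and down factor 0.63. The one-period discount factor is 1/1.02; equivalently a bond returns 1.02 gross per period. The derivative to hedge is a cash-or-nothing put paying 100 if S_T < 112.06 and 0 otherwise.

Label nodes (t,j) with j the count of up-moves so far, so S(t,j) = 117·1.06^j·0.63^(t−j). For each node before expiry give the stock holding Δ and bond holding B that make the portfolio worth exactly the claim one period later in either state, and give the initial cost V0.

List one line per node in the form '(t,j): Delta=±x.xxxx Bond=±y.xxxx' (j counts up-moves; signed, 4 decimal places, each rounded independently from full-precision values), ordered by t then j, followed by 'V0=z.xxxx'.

Since d<R<u, set p* = (R−d)/(u−d) = 0.9070; price each node as the discounted p*-expectation of its children.
Terminal values V(4,·): V(4,0)=100.0000, V(4,1)=100.0000, V(4,2)=100.0000, V(4,3)=100.0000, V(4,4)=0.0000
(3,0): S=29.2555. Δ = (V_up−V_dn)/(S_up−S_dn) = (100.0000−100.0000)/(31.0108−18.4310) = 0.0000. V = [p*·100.0000 + (1−p*)·100.0000]/1.02 = 98.0392. B = V − Δ·S = 98.0392.
(3,1): S=49.2235. Δ = (V_up−V_dn)/(S_up−S_dn) = (100.0000−100.0000)/(52.1770−31.0108) = 0.0000. V = [p*·100.0000 + (1−p*)·100.0000]/1.02 = 98.0392. B = V − Δ·S = 98.0392.
(3,2): S=82.8206. Δ = (V_up−V_dn)/(S_up−S_dn) = (100.0000−100.0000)/(87.7898−52.1770) = 0.0000. V = [p*·100.0000 + (1−p*)·100.0000]/1.02 = 98.0392. B = V − Δ·S = 98.0392.
(3,3): S=139.3489. Δ = (V_up−V_dn)/(S_up−S_dn) = (0.0000−100.0000)/(147.7098−87.7898) = -1.6689. V = [p*·0.0000 + (1−p*)·100.0000]/1.02 = 9.1199. B = V − Δ·S = 241.6781.
(2,0): S=46.4373. Δ = (V_up−V_dn)/(S_up−S_dn) = (98.0392−98.0392)/(49.2235−29.2555) = 0.0000. V = [p*·98.0392 + (1−p*)·98.0392]/1.02 = 96.1169. B = V − Δ·S = 96.1169.
(2,1): S=78.1326. Δ = (V_up−V_dn)/(S_up−S_dn) = (98.0392−98.0392)/(82.8206−49.2235) = 0.0000. V = [p*·98.0392 + (1−p*)·98.0392]/1.02 = 96.1169. B = V − Δ·S = 96.1169.
(2,2): S=131.4612. Δ = (V_up−V_dn)/(S_up−S_dn) = (9.1199−98.0392)/(139.3489−82.8206) = -1.5730. V = [p*·9.1199 + (1−p*)·98.0392]/1.02 = 17.0505. B = V − Δ·S = 223.8395.
(1,0): S=73.7100. Δ = (V_up−V_dn)/(S_up−S_dn) = (96.1169−96.1169)/(78.1326−46.4373) = 0.0000. V = [p*·96.1169 + (1−p*)·96.1169]/1.02 = 94.2322. B = V − Δ·S = 94.2322.
(1,1): S=124.0200. Δ = (V_up−V_dn)/(S_up−S_dn) = (17.0505−96.1169)/(131.4612−78.1326) = -1.4826. V = [p*·17.0505 + (1−p*)·96.1169]/1.02 = 23.9270. B = V − Δ·S = 207.8023.
(0,0): S=117.0000. Δ = (V_up−V_dn)/(S_up−S_dn) = (23.9270−94.2322)/(124.0200−73.7100) = -1.3974. V = [p*·23.9270 + (1−p*)·94.2322]/1.02 = 29.8696. B = V − Δ·S = 193.3702.
Root portfolio cost Δ·117+B reproduces V0=29.8696.

(0,0): Delta=-1.3974 Bond=193.3702
(1,0): Delta=0.0000 Bond=94.2322
(1,1): Delta=-1.4826 Bond=207.8023
(2,0): Delta=0.0000 Bond=96.1169
(2,1): Delta=0.0000 Bond=96.1169
(2,2): Delta=-1.5730 Bond=223.8395
(3,0): Delta=0.0000 Bond=98.0392
(3,1): Delta=0.0000 Bond=98.0392
(3,2): Delta=0.0000 Bond=98.0392
(3,3): Delta=-1.6689 Bond=241.6781
V0=29.8696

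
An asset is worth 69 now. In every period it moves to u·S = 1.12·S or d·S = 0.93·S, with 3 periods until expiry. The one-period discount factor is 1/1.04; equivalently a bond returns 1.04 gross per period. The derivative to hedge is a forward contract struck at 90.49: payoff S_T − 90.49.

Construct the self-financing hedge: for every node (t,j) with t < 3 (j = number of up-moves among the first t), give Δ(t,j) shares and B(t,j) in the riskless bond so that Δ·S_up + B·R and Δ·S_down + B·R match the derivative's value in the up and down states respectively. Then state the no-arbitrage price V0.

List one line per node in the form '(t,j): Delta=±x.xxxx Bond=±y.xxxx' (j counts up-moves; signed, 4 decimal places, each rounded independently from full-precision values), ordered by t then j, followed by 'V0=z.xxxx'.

(0,0): Delta=1.0000 Bond=-80.4453
(1,0): Delta=1.0000 Bond=-83.6631
(1,1): Delta=1.0000 Bond=-83.6631
(2,0): Delta=1.0000 Bond=-87.0096
(2,1): Delta=1.0000 Bond=-87.0096
(2,2): Delta=1.0000 Bond=-87.0096
V0=-11.4453

Under the risk-neutral measure, an up-move has probability p* = (R−d)/(u−d) = 0.5789 and values discount at R = 1.04.
Terminal values V(3,·): V(3,0)=-34.9894, V(3,1)=-23.6505, V(3,2)=-9.9952, V(3,3)=6.4500
  t=2,j=0: stock 59.6781 → up 66.8395 (V=-23.6505), down 55.5006 (V=-34.9894). Price -27.3315; hedge Δ=1.0000, bond B=-87.0096.
  t=2,j=1: stock 71.8704 → up 80.4948 (V=-9.9952), down 66.8395 (V=-23.6505). Price -15.1392; hedge Δ=1.0000, bond B=-87.0096.
  t=2,j=2: stock 86.5536 → up 96.9400 (V=6.4500), down 80.4948 (V=-9.9952). Price -0.4560; hedge Δ=1.0000, bond B=-87.0096.
  t=1,j=0: stock 64.1700 → up 71.8704 (V=-15.1392), down 59.6781 (V=-27.3315). Price -19.4931; hedge Δ=1.0000, bond B=-83.6631.
  t=1,j=1: stock 77.2800 → up 86.5536 (V=-0.4560), down 71.8704 (V=-15.1392). Price -6.3831; hedge Δ=1.0000, bond B=-83.6631.
  t=0,j=0: stock 69.0000 → up 77.2800 (V=-6.3831), down 64.1700 (V=-19.4931). Price -11.4453; hedge Δ=1.0000, bond B=-80.4453.
Check: Δ(0,0)·S0 + B(0,0) = -11.4453 = V0.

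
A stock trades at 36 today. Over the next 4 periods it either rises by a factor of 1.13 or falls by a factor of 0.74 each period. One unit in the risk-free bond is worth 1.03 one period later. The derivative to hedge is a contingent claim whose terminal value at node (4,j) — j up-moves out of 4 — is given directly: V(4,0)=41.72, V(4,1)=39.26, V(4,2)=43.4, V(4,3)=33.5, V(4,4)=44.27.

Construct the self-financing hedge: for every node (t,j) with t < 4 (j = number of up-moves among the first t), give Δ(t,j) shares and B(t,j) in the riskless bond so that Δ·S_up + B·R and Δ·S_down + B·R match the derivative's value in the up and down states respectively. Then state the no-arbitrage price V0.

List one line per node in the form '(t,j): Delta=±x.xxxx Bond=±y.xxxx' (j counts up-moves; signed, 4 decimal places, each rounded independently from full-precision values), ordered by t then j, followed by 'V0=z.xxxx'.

(0,0): Delta=0.0510 Bond=33.0591
(1,0): Delta=-0.3681 Bond=45.2160
(1,1): Delta=0.1457 Bond=30.2008
(2,0): Delta=0.3091 Bond=33.2231
(2,1): Delta=-0.5210 Bond=51.1757
(2,2): Delta=0.2962 Bond=24.1865
(3,0): Delta=-0.4324 Bond=45.0366
(3,1): Delta=0.4765 Bond=30.4899
(3,2): Delta=-0.7462 Bond=60.3734
(3,3): Delta=0.5316 Bond=12.6841
V0=34.8966

No-arbitrage ⇒ martingale measure with p* = (R−d)/(u−d) = 0.7436.
Payoff layer (t=4): V(4,0)=41.7200, V(4,1)=39.2600, V(4,2)=43.4000, V(4,3)=33.5000, V(4,4)=44.2700
  t=3,j=0: stock 14.5881 → up 16.4845 (V=39.2600), down 10.7952 (V=41.7200). Price 38.7289; hedge Δ=-0.4324, bond B=45.0366.
  t=3,j=1: stock 22.2764 → up 25.1723 (V=43.4000), down 16.4845 (V=39.2600). Price 41.1053; hedge Δ=0.4765, bond B=30.4899.
  t=3,j=2: stock 34.0166 → up 38.4388 (V=33.5000), down 25.1723 (V=43.4000). Price 34.9888; hedge Δ=-0.7462, bond B=60.3734.
  t=3,j=3: stock 51.9443 → up 58.6970 (V=44.2700), down 38.4388 (V=33.5000). Price 40.2995; hedge Δ=0.5316, bond B=12.6841.
  t=2,j=0: stock 19.7136 → up 22.2764 (V=41.1053), down 14.5881 (V=38.7289). Price 39.3165; hedge Δ=0.3091, bond B=33.2231.
  t=2,j=1: stock 30.1032 → up 34.0166 (V=34.9888), down 22.2764 (V=41.1053). Price 35.4924; hedge Δ=-0.5210, bond B=51.1757.
  t=2,j=2: stock 45.9684 → up 51.9443 (V=40.2995), down 34.0166 (V=34.9888). Price 37.8037; hedge Δ=0.2962, bond B=24.1865.
  t=1,j=0: stock 26.6400 → up 30.1032 (V=35.4924), down 19.7136 (V=39.3165). Price 35.4106; hedge Δ=-0.3681, bond B=45.2160.
  t=1,j=1: stock 40.6800 → up 45.9684 (V=37.8037), down 30.1032 (V=35.4924). Price 36.1272; hedge Δ=0.1457, bond B=30.2008.
  t=0,j=0: stock 36.0000 → up 40.6800 (V=36.1272), down 26.6400 (V=35.4106). Price 34.8966; hedge Δ=0.0510, bond B=33.0591.
Check: Δ(0,0)·S0 + B(0,0) = 34.8966 = V0.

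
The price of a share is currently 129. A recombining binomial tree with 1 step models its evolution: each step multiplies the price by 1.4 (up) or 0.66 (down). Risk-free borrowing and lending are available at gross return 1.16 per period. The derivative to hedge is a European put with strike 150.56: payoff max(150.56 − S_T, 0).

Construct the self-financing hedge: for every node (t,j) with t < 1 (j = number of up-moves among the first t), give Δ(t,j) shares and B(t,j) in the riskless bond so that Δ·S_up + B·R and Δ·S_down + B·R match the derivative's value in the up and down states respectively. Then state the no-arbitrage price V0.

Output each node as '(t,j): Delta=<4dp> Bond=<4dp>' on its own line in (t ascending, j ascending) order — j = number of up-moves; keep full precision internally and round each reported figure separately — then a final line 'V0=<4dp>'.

No-arbitrage ⇒ martingale measure with p* = (R−d)/(u−d) = 0.6757.
Terminal values V(1,·): V(1,0)=65.4200, V(1,1)=0.0000
  t=0,j=0: stock 129.0000 → up 180.6000 (V=0.0000), down 85.1400 (V=65.4200). Price 18.2908; hedge Δ=-0.6853, bond B=106.6962.
Self-financing check: at every node Δ·S+B equals the discounted successor values.

(0,0): Delta=-0.6853 Bond=106.6962
V0=18.2908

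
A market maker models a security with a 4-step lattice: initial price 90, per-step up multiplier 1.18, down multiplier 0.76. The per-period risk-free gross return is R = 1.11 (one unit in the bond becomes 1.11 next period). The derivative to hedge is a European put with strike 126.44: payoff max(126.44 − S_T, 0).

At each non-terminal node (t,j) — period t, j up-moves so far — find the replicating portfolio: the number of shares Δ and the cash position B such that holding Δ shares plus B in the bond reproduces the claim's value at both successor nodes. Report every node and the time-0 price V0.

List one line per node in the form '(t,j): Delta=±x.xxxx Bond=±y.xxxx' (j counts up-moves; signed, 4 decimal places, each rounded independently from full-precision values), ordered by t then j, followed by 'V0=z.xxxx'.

Risk-neutral probability p* = (R−d)/(u−d) = (1.11−0.76)/(1.18−0.76) = 0.8333.
Terminal payoffs: V(4,0)=96.4140, V(4,1)=79.8207, V(4,2)=54.0575, V(4,3)=14.0566, V(4,4)=0.0000
Node (3,0) S=39.5078: V=(p*·79.8207+(1−p*)·96.4140)/1.11=74.4021; Δ=(79.8207−96.4140)/(46.6193−30.0260)=-1.0000; B=V−Δ·S=113.9099
Node (3,1) S=61.3411: V=(p*·54.0575+(1−p*)·79.8207)/1.11=52.5688; Δ=(54.0575−79.8207)/(72.3825−46.6193)=-1.0000; B=V−Δ·S=113.9099
Node (3,2) S=95.2402: V=(p*·14.0566+(1−p*)·54.0575)/1.11=18.6697; Δ=(14.0566−54.0575)/(112.3834−72.3825)=-1.0000; B=V−Δ·S=113.9099
Node (3,3) S=147.8729: V=(p*·0.0000+(1−p*)·14.0566)/1.11=2.1106; Δ=(0.0000−14.0566)/(174.4900−112.3834)=-0.2263; B=V−Δ·S=35.5787
Node (2,0) S=51.9840: V=(p*·52.5688+(1−p*)·74.4021)/1.11=50.6375; Δ=(52.5688−74.4021)/(61.3411−39.5078)=-1.0000; B=V−Δ·S=102.6215
Node (2,1) S=80.7120: V=(p*·18.6697+(1−p*)·52.5688)/1.11=21.9095; Δ=(18.6697−52.5688)/(95.2402−61.3411)=-1.0000; B=V−Δ·S=102.6215
Node (2,2) S=125.3160: V=(p*·2.1106+(1−p*)·18.6697)/1.11=4.3878; Δ=(2.1106−18.6697)/(147.8729−95.2402)=-0.3146; B=V−Δ·S=43.8143
Node (1,0) S=68.4000: V=(p*·21.9095+(1−p*)·50.6375)/1.11=24.0518; Δ=(21.9095−50.6375)/(80.7120−51.9840)=-1.0000; B=V−Δ·S=92.4518
Node (1,1) S=106.2000: V=(p*·4.3878+(1−p*)·21.9095)/1.11=6.5839; Δ=(4.3878−21.9095)/(125.3160−80.7120)=-0.3928; B=V−Δ·S=48.3023
Node (0,0) S=90.0000: V=(p*·6.5839+(1−p*)·24.0518)/1.11=8.5542; Δ=(6.5839−24.0518)/(106.2000−68.4000)=-0.4621; B=V−Δ·S=50.1446
Self-financing check: at every node Δ·S+B equals the discounted successor values.

(0,0): Delta=-0.4621 Bond=50.1446
(1,0): Delta=-1.0000 Bond=92.4518
(1,1): Delta=-0.3928 Bond=48.3023
(2,0): Delta=-1.0000 Bond=102.6215
(2,1): Delta=-1.0000 Bond=102.6215
(2,2): Delta=-0.3146 Bond=43.8143
(3,0): Delta=-1.0000 Bond=113.9099
(3,1): Delta=-1.0000 Bond=113.9099
(3,2): Delta=-1.0000 Bond=113.9099
(3,3): Delta=-0.2263 Bond=35.5787
V0=8.5542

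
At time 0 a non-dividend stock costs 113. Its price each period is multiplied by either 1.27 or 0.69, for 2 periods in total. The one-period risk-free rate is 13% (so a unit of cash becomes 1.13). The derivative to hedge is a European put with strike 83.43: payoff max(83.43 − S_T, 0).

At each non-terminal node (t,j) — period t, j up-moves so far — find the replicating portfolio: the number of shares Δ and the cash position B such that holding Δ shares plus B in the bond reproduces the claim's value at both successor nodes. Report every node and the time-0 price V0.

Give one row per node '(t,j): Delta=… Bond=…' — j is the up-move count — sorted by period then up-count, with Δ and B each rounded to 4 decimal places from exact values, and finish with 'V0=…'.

No-arbitrage ⇒ martingale measure with p* = (R−d)/(u−d) = 0.7586.
Payoff layer (t=2): V(2,0)=29.6307, V(2,1)=0.0000, V(2,2)=0.0000
(1,0): S=77.9700. Δ = (V_up−V_dn)/(S_up−S_dn) = (0.0000−29.6307)/(99.0219−53.7993) = -0.6552. V = [p*·0.0000 + (1−p*)·29.6307]/1.13 = 6.3294. B = V − Δ·S = 57.4168.
(1,1): S=143.5100. Δ = (V_up−V_dn)/(S_up−S_dn) = (0.0000−0.0000)/(182.2577−99.0219) = 0.0000. V = [p*·0.0000 + (1−p*)·0.0000]/1.13 = 0.0000. B = V − Δ·S = 0.0000.
(0,0): S=113.0000. Δ = (V_up−V_dn)/(S_up−S_dn) = (0.0000−6.3294)/(143.5100−77.9700) = -0.0966. V = [p*·0.0000 + (1−p*)·6.3294]/1.13 = 1.3520. B = V − Δ·S = 12.2648.
Root portfolio cost Δ·113+B reproduces V0=1.3520.

(0,0): Delta=-0.0966 Bond=12.2648
(1,0): Delta=-0.6552 Bond=57.4168
(1,1): Delta=0.0000 Bond=0.0000
V0=1.3520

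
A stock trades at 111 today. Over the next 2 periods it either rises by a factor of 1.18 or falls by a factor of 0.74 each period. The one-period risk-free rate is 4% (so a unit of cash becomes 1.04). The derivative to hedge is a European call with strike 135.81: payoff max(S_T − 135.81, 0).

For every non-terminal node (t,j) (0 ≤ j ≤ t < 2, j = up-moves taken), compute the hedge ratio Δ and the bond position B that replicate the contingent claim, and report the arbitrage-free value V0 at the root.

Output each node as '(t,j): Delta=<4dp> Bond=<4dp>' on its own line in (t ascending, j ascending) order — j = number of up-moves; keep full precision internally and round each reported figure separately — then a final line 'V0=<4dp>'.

Risk-neutral probability p* = (R−d)/(u−d) = (1.04−0.74)/(1.18−0.74) = 0.6818.
Terminal payoffs: V(2,0)=0.0000, V(2,1)=0.0000, V(2,2)=18.7464
Node (1,0) S=82.1400: V=(p*·0.0000+(1−p*)·0.0000)/1.04=0.0000; Δ=(0.0000−0.0000)/(96.9252−60.7836)=0.0000; B=V−Δ·S=0.0000
Node (1,1) S=130.9800: V=(p*·18.7464+(1−p*)·0.0000)/1.04=12.2900; Δ=(18.7464−0.0000)/(154.5564−96.9252)=0.3253; B=V−Δ·S=-30.3154
Node (0,0) S=111.0000: V=(p*·12.2900+(1−p*)·0.0000)/1.04=8.0573; Δ=(12.2900−0.0000)/(130.9800−82.1400)=0.2516; B=V−Δ·S=-19.8746
Root portfolio cost Δ·111+B reproduces V0=8.0573.

(0,0): Delta=0.2516 Bond=-19.8746
(1,0): Delta=0.0000 Bond=0.0000
(1,1): Delta=0.3253 Bond=-30.3154
V0=8.0573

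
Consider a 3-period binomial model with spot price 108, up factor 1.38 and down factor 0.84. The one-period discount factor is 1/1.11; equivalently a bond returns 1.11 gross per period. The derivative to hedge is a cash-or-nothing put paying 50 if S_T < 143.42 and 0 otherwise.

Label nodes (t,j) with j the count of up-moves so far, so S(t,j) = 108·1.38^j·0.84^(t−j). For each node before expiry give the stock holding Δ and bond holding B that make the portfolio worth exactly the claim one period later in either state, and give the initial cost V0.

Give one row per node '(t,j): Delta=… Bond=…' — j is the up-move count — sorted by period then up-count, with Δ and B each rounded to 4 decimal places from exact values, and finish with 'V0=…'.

(0,0): Delta=-0.3479 Bond=55.8549
(1,0): Delta=-0.4597 Bond=72.1442
(1,1): Delta=-0.2798 Bond=51.8537
(2,0): Delta=0.0000 Bond=45.0450
(2,1): Delta=-0.7396 Bond=115.1151
(2,2): Delta=0.0000 Bond=0.0000
V0=18.2798

Under the risk-neutral measure, an up-move has probability p* = (R−d)/(u−d) = 0.5000 and values discount at R = 1.11.
At expiry t=3: V(3,0)=50.0000, V(3,1)=50.0000, V(3,2)=0.0000, V(3,3)=0.0000
(2,0): S=76.2048. Δ = (V_up−V_dn)/(S_up−S_dn) = (50.0000−50.0000)/(105.1626−64.0120) = 0.0000. V = [p*·50.0000 + (1−p*)·50.0000]/1.11 = 45.0450. B = V − Δ·S = 45.0450.
(2,1): S=125.1936. Δ = (V_up−V_dn)/(S_up−S_dn) = (0.0000−50.0000)/(172.7672−105.1626) = -0.7396. V = [p*·0.0000 + (1−p*)·50.0000]/1.11 = 22.5225. B = V − Δ·S = 115.1151.
(2,2): S=205.6752. Δ = (V_up−V_dn)/(S_up−S_dn) = (0.0000−0.0000)/(283.8318−172.7672) = 0.0000. V = [p*·0.0000 + (1−p*)·0.0000]/1.11 = 0.0000. B = V − Δ·S = 0.0000.
(1,0): S=90.7200. Δ = (V_up−V_dn)/(S_up−S_dn) = (22.5225−45.0450)/(125.1936−76.2048) = -0.4597. V = [p*·22.5225 + (1−p*)·45.0450]/1.11 = 30.4358. B = V − Δ·S = 72.1442.
(1,1): S=149.0400. Δ = (V_up−V_dn)/(S_up−S_dn) = (0.0000−22.5225)/(205.6752−125.1936) = -0.2798. V = [p*·0.0000 + (1−p*)·22.5225]/1.11 = 10.1453. B = V − Δ·S = 51.8537.
(0,0): S=108.0000. Δ = (V_up−V_dn)/(S_up−S_dn) = (10.1453−30.4358)/(149.0400−90.7200) = -0.3479. V = [p*·10.1453 + (1−p*)·30.4358]/1.11 = 18.2798. B = V − Δ·S = 55.8549.
Check: Δ(0,0)·S0 + B(0,0) = 18.2798 = V0.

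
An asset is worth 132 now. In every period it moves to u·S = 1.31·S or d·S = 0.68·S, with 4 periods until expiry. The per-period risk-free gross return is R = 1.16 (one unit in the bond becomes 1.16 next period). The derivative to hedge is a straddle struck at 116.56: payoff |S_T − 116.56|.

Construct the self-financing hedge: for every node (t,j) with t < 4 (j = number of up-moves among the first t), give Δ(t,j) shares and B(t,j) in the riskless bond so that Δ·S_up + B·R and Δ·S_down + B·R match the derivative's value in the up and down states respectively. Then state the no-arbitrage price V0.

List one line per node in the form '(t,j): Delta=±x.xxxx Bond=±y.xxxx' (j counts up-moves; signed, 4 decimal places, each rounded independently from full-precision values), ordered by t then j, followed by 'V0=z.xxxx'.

Under the risk-neutral measure, an up-move has probability p* = (R−d)/(u−d) = 0.7619 and values discount at R = 1.16.
Terminal payoffs: V(4,0)=88.3366, V(4,1)=62.1884, V(4,2)=11.8147, V(4,3)=85.2286, V(4,4)=272.1799
  t=3,j=0: stock 41.5050 → up 54.3716 (V=62.1884), down 28.2234 (V=88.3366). Price 58.9777; hedge Δ=-1.0000, bond B=100.4828.
  t=3,j=1: stock 79.9582 → up 104.7453 (V=11.8147), down 54.3716 (V=62.1884). Price 20.5246; hedge Δ=-1.0000, bond B=100.4828.
  t=3,j=2: stock 154.0371 → up 201.7886 (V=85.2286), down 104.7453 (V=11.8147). Price 58.4044; hedge Δ=0.7565, bond B=-58.1256.
  t=3,j=3: stock 296.7480 → up 388.7399 (V=272.1799), down 201.7886 (V=85.2286). Price 196.2653; hedge Δ=1.0000, bond B=-100.4828.
  t=2,j=0: stock 61.0368 → up 79.9582 (V=20.5246), down 41.5050 (V=58.9777). Price 25.5863; hedge Δ=-1.0000, bond B=86.6231.
  t=2,j=1: stock 117.5856 → up 154.0371 (V=58.4044), down 79.9582 (V=20.5246). Price 42.5736; hedge Δ=0.5113, bond B=-17.5532.
  t=2,j=2: stock 226.5252 → up 296.7480 (V=196.2653), down 154.0371 (V=58.4044). Price 140.8976; hedge Δ=0.9660, bond B=-77.9291.
  t=1,j=0: stock 89.7600 → up 117.5856 (V=42.5736), down 61.0368 (V=25.5863). Price 33.2147; hedge Δ=0.3004, bond B=6.2506.
  t=1,j=1: stock 172.9200 → up 226.5252 (V=140.8976), down 117.5856 (V=42.5736). Price 101.2820; hedge Δ=0.9026, bond B=-54.7878.
  t=0,j=0: stock 132.0000 → up 172.9200 (V=101.2820), down 89.7600 (V=33.2147). Price 73.3410; hedge Δ=0.8185, bond B=-34.7025.
Check: Δ(0,0)·S0 + B(0,0) = 73.3410 = V0.

(0,0): Delta=0.8185 Bond=-34.7025
(1,0): Delta=0.3004 Bond=6.2506
(1,1): Delta=0.9026 Bond=-54.7878
(2,0): Delta=-1.0000 Bond=86.6231
(2,1): Delta=0.5113 Bond=-17.5532
(2,2): Delta=0.9660 Bond=-77.9291
(3,0): Delta=-1.0000 Bond=100.4828
(3,1): Delta=-1.0000 Bond=100.4828
(3,2): Delta=0.7565 Bond=-58.1256
(3,3): Delta=1.0000 Bond=-100.4828
V0=73.3410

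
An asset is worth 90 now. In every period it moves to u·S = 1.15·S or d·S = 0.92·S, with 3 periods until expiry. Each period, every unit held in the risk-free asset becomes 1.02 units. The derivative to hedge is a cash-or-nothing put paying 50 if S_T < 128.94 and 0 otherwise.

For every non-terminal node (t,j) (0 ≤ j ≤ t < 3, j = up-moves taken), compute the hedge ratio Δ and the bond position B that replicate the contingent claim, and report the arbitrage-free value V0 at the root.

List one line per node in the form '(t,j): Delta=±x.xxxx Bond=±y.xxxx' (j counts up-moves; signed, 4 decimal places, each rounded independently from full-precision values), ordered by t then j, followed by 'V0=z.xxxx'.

(0,0): Delta=-0.4389 Bond=82.7427
(1,0): Delta=0.0000 Bond=48.0584
(1,1): Delta=-0.8953 Bond=131.6383
(2,0): Delta=0.0000 Bond=49.0196
(2,1): Delta=0.0000 Bond=49.0196
(2,2): Delta=-1.8264 Bond=245.0980
V0=43.2437

The replicating-portfolio and risk-neutral prices coincide; use p* = (1.02−0.92)/(1.15−0.92) = 0.4348 for the latter.
At expiry t=3: V(3,0)=50.0000, V(3,1)=50.0000, V(3,2)=50.0000, V(3,3)=0.0000
Node (2,0) S=76.1760: V=(p*·50.0000+(1−p*)·50.0000)/1.02=49.0196; Δ=(50.0000−50.0000)/(87.6024−70.0819)=0.0000; B=V−Δ·S=49.0196
Node (2,1) S=95.2200: V=(p*·50.0000+(1−p*)·50.0000)/1.02=49.0196; Δ=(50.0000−50.0000)/(109.5030−87.6024)=0.0000; B=V−Δ·S=49.0196
Node (2,2) S=119.0250: V=(p*·0.0000+(1−p*)·50.0000)/1.02=27.7067; Δ=(0.0000−50.0000)/(136.8787−109.5030)=-1.8264; B=V−Δ·S=245.0980
Node (1,0) S=82.8000: V=(p*·49.0196+(1−p*)·49.0196)/1.02=48.0584; Δ=(49.0196−49.0196)/(95.2200−76.1760)=0.0000; B=V−Δ·S=48.0584
Node (1,1) S=103.5000: V=(p*·27.7067+(1−p*)·49.0196)/1.02=38.9737; Δ=(27.7067−49.0196)/(119.0250−95.2200)=-0.8953; B=V−Δ·S=131.6383
Node (0,0) S=90.0000: V=(p*·38.9737+(1−p*)·48.0584)/1.02=43.2437; Δ=(38.9737−48.0584)/(103.5000−82.8000)=-0.4389; B=V−Δ·S=82.7427
The time-0 hedge costs 43.2437, which is the no-arbitrage price.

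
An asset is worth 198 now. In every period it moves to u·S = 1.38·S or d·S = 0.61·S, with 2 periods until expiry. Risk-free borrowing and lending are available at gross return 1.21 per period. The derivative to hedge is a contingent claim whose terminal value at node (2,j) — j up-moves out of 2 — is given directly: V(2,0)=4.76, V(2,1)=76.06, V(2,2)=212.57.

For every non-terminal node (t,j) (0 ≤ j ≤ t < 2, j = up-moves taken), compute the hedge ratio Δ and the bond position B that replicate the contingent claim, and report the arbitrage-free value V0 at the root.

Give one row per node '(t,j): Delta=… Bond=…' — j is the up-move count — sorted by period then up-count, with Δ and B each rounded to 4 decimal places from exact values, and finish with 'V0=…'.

The replicating-portfolio and risk-neutral prices coincide; use p* = (1.21−0.61)/(1.38−0.61) = 0.7792 for the latter.
Payoff layer (t=2): V(2,0)=4.7600, V(2,1)=76.0600, V(2,2)=212.5700
Node (1,0) S=120.7800: V=(p*·76.0600+(1−p*)·4.7600)/1.21=49.8500; Δ=(76.0600−4.7600)/(166.6764−73.6758)=0.7667; B=V−Δ·S=-42.7475
Node (1,1) S=273.2400: V=(p*·212.5700+(1−p*)·76.0600)/1.21=150.7698; Δ=(212.5700−76.0600)/(377.0712−166.6764)=0.6488; B=V−Δ·S=-26.5159
Node (0,0) S=198.0000: V=(p*·150.7698+(1−p*)·49.8500)/1.21=106.1891; Δ=(150.7698−49.8500)/(273.2400−120.7800)=0.6619; B=V−Δ·S=-24.8756
Each (Δ,B) replicates both successor values, so the strategy is self-financing and V0 is arbitrage-free.

(0,0): Delta=0.6619 Bond=-24.8756
(1,0): Delta=0.7667 Bond=-42.7475
(1,1): Delta=0.6488 Bond=-26.5159
V0=106.1891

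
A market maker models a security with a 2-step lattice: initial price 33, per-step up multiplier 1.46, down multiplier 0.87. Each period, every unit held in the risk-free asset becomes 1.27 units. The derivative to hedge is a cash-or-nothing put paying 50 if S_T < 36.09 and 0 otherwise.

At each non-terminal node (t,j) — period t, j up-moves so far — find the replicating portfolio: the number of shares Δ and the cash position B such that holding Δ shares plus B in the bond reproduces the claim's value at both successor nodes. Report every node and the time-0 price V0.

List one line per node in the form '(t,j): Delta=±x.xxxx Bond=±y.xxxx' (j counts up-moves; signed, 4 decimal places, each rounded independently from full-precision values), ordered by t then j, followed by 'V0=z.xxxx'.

(0,0): Delta=-0.6512 Bond=24.7039
(1,0): Delta=-2.9518 Bond=97.4243
(1,1): Delta=0.0000 Bond=0.0000
V0=3.2149

Under the risk-neutral measure, an up-move has probability p* = (R−d)/(u−d) = 0.6780 and values discount at R = 1.27.
At expiry t=2: V(2,0)=50.0000, V(2,1)=0.0000, V(2,2)=0.0000
(1,0): S=28.7100. Δ = (V_up−V_dn)/(S_up−S_dn) = (0.0000−50.0000)/(41.9166−24.9777) = -2.9518. V = [p*·0.0000 + (1−p*)·50.0000]/1.27 = 12.6785. B = V − Δ·S = 97.4243.
(1,1): S=48.1800. Δ = (V_up−V_dn)/(S_up−S_dn) = (0.0000−0.0000)/(70.3428−41.9166) = 0.0000. V = [p*·0.0000 + (1−p*)·0.0000]/1.27 = 0.0000. B = V − Δ·S = 0.0000.
(0,0): S=33.0000. Δ = (V_up−V_dn)/(S_up−S_dn) = (0.0000−12.6785)/(48.1800−28.7100) = -0.6512. V = [p*·0.0000 + (1−p*)·12.6785]/1.27 = 3.2149. B = V − Δ·S = 24.7039.
Check: Δ(0,0)·S0 + B(0,0) = 3.2149 = V0.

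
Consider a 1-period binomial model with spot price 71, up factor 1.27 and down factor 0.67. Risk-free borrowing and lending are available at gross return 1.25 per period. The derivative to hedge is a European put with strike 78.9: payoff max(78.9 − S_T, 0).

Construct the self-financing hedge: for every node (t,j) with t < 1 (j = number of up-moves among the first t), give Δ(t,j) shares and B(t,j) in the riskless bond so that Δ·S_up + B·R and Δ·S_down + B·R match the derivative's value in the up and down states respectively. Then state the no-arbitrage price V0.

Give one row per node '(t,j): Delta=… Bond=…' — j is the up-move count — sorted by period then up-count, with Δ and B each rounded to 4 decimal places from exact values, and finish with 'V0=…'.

Risk-neutral probability p* = (R−d)/(u−d) = (1.25−0.67)/(1.27−0.67) = 0.9667.
At expiry t=1: V(1,0)=31.3300, V(1,1)=0.0000
Node (0,0) S=71.0000: V=(p*·0.0000+(1−p*)·31.3300)/1.25=0.8355; Δ=(0.0000−31.3300)/(90.1700−47.5700)=-0.7354; B=V−Δ·S=53.0521
Check: Δ(0,0)·S0 + B(0,0) = 0.8355 = V0.

(0,0): Delta=-0.7354 Bond=53.0521
V0=0.8355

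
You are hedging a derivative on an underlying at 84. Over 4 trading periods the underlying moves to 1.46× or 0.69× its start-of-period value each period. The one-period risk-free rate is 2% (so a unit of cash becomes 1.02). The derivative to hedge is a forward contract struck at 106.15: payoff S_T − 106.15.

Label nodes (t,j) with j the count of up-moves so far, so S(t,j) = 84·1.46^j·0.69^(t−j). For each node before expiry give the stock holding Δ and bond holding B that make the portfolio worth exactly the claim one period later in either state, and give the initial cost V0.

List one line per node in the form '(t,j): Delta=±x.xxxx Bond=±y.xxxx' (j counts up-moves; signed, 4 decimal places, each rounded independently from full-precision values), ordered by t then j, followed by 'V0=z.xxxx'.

Since d<R<u, set p* = (R−d)/(u−d) = 0.4286; price each node as the discounted p*-expectation of its children.
Terminal values V(4,·): V(4,0)=-87.1096, V(4,1)=-65.8617, V(4,2)=-20.9022, V(4,3)=74.2294, V(4,4)=275.5224
Node (3,0) S=27.5948: V=(p*·-65.8617+(1−p*)·-87.1096)/1.02=-76.4739; Δ=(-65.8617−-87.1096)/(40.2883−19.0404)=1.0000; B=V−Δ·S=-104.0686
Node (3,1) S=58.3889: V=(p*·-20.9022+(1−p*)·-65.8617)/1.02=-45.6797; Δ=(-20.9022−-65.8617)/(85.2478−40.2883)=1.0000; B=V−Δ·S=-104.0686
Node (3,2) S=123.5475: V=(p*·74.2294+(1−p*)·-20.9022)/1.02=19.4789; Δ=(74.2294−-20.9022)/(180.3794−85.2478)=1.0000; B=V−Δ·S=-104.0686
Node (3,3) S=261.4194: V=(p*·275.5224+(1−p*)·74.2294)/1.02=157.3508; Δ=(275.5224−74.2294)/(381.6724−180.3794)=1.0000; B=V−Δ·S=-104.0686
Node (2,0) S=39.9924: V=(p*·-45.6797+(1−p*)·-76.4739)/1.02=-62.0357; Δ=(-45.6797−-76.4739)/(58.3889−27.5948)=1.0000; B=V−Δ·S=-102.0281
Node (2,1) S=84.6216: V=(p*·19.4789+(1−p*)·-45.6797)/1.02=-17.4065; Δ=(19.4789−-45.6797)/(123.5475−58.3889)=1.0000; B=V−Δ·S=-102.0281
Node (2,2) S=179.0544: V=(p*·157.3508+(1−p*)·19.4789)/1.02=77.0263; Δ=(157.3508−19.4789)/(261.4194−123.5475)=1.0000; B=V−Δ·S=-102.0281
Node (1,0) S=57.9600: V=(p*·-17.4065+(1−p*)·-62.0357)/1.02=-42.0675; Δ=(-17.4065−-62.0357)/(84.6216−39.9924)=1.0000; B=V−Δ·S=-100.0275
Node (1,1) S=122.6400: V=(p*·77.0263+(1−p*)·-17.4065)/1.02=22.6125; Δ=(77.0263−-17.4065)/(179.0544−84.6216)=1.0000; B=V−Δ·S=-100.0275
Node (0,0) S=84.0000: V=(p*·22.6125+(1−p*)·-42.0675)/1.02=-14.0662; Δ=(22.6125−-42.0675)/(122.6400−57.9600)=1.0000; B=V−Δ·S=-98.0662
The time-0 hedge costs -14.0662, which is the no-arbitrage price.

(0,0): Delta=1.0000 Bond=-98.0662
(1,0): Delta=1.0000 Bond=-100.0275
(1,1): Delta=1.0000 Bond=-100.0275
(2,0): Delta=1.0000 Bond=-102.0281
(2,1): Delta=1.0000 Bond=-102.0281
(2,2): Delta=1.0000 Bond=-102.0281
(3,0): Delta=1.0000 Bond=-104.0686
(3,1): Delta=1.0000 Bond=-104.0686
(3,2): Delta=1.0000 Bond=-104.0686
(3,3): Delta=1.0000 Bond=-104.0686
V0=-14.0662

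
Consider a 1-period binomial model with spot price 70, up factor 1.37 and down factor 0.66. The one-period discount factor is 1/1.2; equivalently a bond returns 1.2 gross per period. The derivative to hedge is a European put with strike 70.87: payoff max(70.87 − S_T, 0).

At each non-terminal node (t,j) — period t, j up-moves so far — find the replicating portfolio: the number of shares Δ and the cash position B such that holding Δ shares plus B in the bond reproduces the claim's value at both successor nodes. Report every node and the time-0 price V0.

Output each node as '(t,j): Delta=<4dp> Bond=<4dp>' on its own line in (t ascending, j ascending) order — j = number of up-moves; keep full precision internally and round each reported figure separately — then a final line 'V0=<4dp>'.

Risk-neutral probability p* = (R−d)/(u−d) = (1.2−0.66)/(1.37−0.66) = 0.7606.
Payoff layer (t=1): V(1,0)=24.6700, V(1,1)=0.0000
  t=0,j=0: stock 70.0000 → up 95.9000 (V=0.0000), down 46.2000 (V=24.6700). Price 4.9224; hedge Δ=-0.4964, bond B=39.6689.
Check: Δ(0,0)·S0 + B(0,0) = 4.9224 = V0.

(0,0): Delta=-0.4964 Bond=39.6689
V0=4.9224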